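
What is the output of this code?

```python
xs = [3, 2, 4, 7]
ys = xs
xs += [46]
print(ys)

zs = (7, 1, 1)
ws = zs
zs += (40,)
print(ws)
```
[3, 2, 4, 7, 46]
(7, 1, 1)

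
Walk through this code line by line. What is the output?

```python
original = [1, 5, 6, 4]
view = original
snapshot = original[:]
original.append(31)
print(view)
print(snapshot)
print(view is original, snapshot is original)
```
[1, 5, 6, 4, 31]
[1, 5, 6, 4]
True False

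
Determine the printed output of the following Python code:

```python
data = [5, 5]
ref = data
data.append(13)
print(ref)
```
[5, 5, 13]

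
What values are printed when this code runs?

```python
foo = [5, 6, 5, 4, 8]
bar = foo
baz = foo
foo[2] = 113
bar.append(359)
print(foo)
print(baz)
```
[5, 6, 113, 4, 8, 359]
[5, 6, 113, 4, 8, 359]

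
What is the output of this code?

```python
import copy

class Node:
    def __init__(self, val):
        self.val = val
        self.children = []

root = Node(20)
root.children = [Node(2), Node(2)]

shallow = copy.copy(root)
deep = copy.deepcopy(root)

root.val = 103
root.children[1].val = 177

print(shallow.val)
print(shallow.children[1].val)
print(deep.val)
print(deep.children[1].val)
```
20
177
20
2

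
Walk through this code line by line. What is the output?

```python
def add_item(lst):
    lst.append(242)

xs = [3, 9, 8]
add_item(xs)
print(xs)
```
[3, 9, 8, 242]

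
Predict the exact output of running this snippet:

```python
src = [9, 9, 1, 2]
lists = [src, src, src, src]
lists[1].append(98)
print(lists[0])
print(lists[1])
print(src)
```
[9, 9, 1, 2, 98]
[9, 9, 1, 2, 98]
[9, 9, 1, 2, 98]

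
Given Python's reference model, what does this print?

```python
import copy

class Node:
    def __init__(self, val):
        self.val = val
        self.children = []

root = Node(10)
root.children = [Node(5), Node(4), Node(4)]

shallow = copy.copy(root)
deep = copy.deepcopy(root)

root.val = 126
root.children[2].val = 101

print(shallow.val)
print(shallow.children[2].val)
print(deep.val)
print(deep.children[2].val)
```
10
101
10
4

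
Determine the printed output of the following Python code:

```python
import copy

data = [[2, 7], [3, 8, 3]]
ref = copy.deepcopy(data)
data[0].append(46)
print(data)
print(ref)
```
[[2, 7, 46], [3, 8, 3]]
[[2, 7], [3, 8, 3]]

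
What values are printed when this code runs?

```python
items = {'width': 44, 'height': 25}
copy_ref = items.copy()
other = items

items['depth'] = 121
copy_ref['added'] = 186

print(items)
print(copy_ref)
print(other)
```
{'width': 44, 'height': 25, 'depth': 121}
{'width': 44, 'height': 25, 'added': 186}
{'width': 44, 'height': 25, 'depth': 121}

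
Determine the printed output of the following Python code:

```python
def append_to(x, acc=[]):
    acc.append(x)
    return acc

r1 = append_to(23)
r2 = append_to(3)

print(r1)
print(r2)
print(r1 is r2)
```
[23, 3]
[23, 3]
True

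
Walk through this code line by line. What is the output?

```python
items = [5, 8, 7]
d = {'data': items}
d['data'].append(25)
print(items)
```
[5, 8, 7, 25]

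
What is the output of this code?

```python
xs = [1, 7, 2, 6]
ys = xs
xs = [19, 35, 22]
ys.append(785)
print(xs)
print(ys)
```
[19, 35, 22]
[1, 7, 2, 6, 785]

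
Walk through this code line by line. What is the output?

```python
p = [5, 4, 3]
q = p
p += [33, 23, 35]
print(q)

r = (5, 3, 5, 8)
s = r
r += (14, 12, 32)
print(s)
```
[5, 4, 3, 33, 23, 35]
(5, 3, 5, 8)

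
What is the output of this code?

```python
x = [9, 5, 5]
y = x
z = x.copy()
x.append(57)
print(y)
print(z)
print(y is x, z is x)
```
[9, 5, 5, 57]
[9, 5, 5]
True False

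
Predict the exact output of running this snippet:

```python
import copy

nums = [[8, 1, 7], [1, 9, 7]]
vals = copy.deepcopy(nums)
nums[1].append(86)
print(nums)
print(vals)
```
[[8, 1, 7], [1, 9, 7, 86]]
[[8, 1, 7], [1, 9, 7]]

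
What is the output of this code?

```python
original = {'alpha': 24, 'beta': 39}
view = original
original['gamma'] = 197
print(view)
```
{'alpha': 24, 'beta': 39, 'gamma': 197}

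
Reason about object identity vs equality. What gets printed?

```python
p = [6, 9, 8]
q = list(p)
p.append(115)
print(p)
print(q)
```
[6, 9, 8, 115]
[6, 9, 8]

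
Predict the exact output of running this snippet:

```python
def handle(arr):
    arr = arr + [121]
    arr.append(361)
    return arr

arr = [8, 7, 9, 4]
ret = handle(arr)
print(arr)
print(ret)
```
[8, 7, 9, 4]
[8, 7, 9, 4, 121, 361]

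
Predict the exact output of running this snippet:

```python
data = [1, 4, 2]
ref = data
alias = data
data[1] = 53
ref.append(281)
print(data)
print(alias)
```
[1, 53, 2, 281]
[1, 53, 2, 281]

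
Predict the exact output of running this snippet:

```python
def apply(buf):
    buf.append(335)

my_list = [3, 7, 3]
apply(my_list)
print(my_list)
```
[3, 7, 3, 335]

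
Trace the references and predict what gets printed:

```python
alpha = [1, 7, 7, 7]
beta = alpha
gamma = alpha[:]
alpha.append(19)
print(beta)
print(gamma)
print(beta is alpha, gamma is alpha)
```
[1, 7, 7, 7, 19]
[1, 7, 7, 7]
True False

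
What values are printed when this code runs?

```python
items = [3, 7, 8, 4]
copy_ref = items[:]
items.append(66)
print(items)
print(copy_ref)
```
[3, 7, 8, 4, 66]
[3, 7, 8, 4]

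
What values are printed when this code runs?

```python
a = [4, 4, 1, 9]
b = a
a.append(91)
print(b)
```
[4, 4, 1, 9, 91]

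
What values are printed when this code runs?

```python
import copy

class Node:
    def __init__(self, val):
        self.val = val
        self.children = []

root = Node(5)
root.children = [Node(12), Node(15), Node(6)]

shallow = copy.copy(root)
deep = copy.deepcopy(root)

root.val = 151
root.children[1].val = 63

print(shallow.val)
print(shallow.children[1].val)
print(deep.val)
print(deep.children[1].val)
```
5
63
5
15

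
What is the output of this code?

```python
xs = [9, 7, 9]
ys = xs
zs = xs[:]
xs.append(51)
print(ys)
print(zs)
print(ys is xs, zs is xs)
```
[9, 7, 9, 51]
[9, 7, 9]
True False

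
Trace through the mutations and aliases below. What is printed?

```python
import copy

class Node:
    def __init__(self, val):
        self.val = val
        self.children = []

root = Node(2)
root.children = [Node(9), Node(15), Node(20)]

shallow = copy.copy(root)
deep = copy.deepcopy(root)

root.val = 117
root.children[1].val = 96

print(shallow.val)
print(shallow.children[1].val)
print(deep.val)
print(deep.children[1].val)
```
2
96
2
15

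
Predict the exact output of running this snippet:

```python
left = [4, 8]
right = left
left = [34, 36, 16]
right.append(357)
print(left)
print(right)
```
[34, 36, 16]
[4, 8, 357]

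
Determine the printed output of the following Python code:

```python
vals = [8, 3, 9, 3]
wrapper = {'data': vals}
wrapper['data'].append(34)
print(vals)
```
[8, 3, 9, 3, 34]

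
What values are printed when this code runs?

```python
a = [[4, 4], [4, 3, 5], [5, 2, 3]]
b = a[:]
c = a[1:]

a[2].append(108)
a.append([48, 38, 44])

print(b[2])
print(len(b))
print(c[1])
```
[5, 2, 3, 108]
3
[5, 2, 3, 108]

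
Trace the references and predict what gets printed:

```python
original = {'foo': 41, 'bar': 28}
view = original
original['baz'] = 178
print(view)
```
{'foo': 41, 'bar': 28, 'baz': 178}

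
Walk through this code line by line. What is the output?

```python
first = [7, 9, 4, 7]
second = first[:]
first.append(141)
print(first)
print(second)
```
[7, 9, 4, 7, 141]
[7, 9, 4, 7]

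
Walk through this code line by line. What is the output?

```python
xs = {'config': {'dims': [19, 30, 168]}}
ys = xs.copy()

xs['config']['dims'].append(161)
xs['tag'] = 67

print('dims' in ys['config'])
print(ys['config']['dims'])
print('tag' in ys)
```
True
[19, 30, 168, 161]
False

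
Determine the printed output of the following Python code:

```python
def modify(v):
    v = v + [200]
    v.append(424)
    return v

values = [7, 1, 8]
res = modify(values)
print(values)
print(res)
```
[7, 1, 8]
[7, 1, 8, 200, 424]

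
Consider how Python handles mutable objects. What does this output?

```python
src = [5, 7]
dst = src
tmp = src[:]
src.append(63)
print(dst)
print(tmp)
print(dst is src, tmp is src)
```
[5, 7, 63]
[5, 7]
True False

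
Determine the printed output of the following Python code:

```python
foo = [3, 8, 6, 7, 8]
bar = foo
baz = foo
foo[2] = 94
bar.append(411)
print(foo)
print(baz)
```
[3, 8, 94, 7, 8, 411]
[3, 8, 94, 7, 8, 411]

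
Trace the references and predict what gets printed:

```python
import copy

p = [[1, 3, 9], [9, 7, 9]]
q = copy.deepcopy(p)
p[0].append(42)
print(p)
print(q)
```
[[1, 3, 9, 42], [9, 7, 9]]
[[1, 3, 9], [9, 7, 9]]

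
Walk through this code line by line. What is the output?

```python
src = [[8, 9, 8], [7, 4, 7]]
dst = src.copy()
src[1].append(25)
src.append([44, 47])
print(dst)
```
[[8, 9, 8], [7, 4, 7, 25]]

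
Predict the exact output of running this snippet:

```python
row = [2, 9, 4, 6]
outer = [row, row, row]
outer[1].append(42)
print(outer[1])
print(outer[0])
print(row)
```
[2, 9, 4, 6, 42]
[2, 9, 4, 6, 42]
[2, 9, 4, 6, 42]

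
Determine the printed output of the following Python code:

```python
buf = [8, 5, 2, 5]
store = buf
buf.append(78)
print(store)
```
[8, 5, 2, 5, 78]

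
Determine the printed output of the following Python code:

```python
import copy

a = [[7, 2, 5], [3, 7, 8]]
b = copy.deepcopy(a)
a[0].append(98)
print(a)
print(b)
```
[[7, 2, 5, 98], [3, 7, 8]]
[[7, 2, 5], [3, 7, 8]]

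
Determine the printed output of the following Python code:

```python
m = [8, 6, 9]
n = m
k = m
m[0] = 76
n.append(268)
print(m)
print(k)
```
[76, 6, 9, 268]
[76, 6, 9, 268]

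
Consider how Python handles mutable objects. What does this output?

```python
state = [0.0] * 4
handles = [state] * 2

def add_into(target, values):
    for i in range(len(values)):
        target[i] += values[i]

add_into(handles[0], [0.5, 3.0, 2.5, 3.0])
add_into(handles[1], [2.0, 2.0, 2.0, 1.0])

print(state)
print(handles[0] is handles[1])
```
[2.5, 5.0, 4.5, 4.0]
True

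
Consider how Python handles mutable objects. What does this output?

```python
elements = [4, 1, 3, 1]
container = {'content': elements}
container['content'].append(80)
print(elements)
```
[4, 1, 3, 1, 80]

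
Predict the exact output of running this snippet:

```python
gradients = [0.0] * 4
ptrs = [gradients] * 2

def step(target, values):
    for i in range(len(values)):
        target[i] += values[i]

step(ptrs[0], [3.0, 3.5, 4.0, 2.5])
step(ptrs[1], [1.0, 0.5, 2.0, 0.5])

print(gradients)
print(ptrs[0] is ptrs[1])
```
[4.0, 4.0, 6.0, 3.0]
True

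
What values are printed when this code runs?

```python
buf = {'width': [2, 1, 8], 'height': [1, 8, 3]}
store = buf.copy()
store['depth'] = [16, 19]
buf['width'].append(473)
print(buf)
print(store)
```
{'width': [2, 1, 8, 473], 'height': [1, 8, 3]}
{'width': [2, 1, 8, 473], 'height': [1, 8, 3], 'depth': [16, 19]}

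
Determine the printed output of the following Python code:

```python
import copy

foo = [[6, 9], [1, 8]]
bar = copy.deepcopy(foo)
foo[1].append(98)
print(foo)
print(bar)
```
[[6, 9], [1, 8, 98]]
[[6, 9], [1, 8]]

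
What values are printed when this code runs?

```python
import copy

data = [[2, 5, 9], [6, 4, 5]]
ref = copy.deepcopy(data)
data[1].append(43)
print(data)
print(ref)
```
[[2, 5, 9], [6, 4, 5, 43]]
[[2, 5, 9], [6, 4, 5]]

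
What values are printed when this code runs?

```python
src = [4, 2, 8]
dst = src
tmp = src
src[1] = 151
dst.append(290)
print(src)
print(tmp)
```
[4, 151, 8, 290]
[4, 151, 8, 290]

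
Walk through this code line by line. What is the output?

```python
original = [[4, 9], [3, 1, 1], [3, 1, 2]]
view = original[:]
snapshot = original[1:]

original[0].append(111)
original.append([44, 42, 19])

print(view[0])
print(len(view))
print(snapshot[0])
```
[4, 9, 111]
3
[3, 1, 1]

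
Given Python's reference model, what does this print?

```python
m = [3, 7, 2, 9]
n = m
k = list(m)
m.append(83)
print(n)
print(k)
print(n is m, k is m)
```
[3, 7, 2, 9, 83]
[3, 7, 2, 9]
True False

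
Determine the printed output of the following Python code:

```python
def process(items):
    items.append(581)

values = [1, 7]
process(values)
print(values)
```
[1, 7, 581]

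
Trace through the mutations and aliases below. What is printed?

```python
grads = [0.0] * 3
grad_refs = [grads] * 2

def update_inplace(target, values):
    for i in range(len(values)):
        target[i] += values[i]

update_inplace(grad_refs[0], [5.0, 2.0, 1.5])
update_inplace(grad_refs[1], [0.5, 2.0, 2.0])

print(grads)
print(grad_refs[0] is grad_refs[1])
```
[5.5, 4.0, 3.5]
True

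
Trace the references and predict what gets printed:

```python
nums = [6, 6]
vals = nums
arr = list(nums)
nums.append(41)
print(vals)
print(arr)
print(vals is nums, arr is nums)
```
[6, 6, 41]
[6, 6]
True False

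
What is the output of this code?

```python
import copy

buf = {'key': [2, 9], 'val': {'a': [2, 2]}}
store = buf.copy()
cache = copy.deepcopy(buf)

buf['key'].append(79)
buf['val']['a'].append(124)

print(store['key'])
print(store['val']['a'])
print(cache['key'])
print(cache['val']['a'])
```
[2, 9, 79]
[2, 2, 124]
[2, 9]
[2, 2]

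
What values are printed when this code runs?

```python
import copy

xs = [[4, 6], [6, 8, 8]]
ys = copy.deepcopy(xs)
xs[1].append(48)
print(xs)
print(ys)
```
[[4, 6], [6, 8, 8, 48]]
[[4, 6], [6, 8, 8]]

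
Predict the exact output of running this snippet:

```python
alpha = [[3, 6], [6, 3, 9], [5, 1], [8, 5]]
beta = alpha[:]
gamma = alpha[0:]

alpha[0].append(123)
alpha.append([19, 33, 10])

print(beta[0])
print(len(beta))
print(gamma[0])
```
[3, 6, 123]
4
[3, 6, 123]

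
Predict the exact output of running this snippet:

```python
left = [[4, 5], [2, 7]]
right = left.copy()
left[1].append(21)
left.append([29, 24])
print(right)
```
[[4, 5], [2, 7, 21]]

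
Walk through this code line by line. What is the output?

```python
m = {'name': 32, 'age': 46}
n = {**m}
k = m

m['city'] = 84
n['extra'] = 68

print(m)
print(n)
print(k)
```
{'name': 32, 'age': 46, 'city': 84}
{'name': 32, 'age': 46, 'extra': 68}
{'name': 32, 'age': 46, 'city': 84}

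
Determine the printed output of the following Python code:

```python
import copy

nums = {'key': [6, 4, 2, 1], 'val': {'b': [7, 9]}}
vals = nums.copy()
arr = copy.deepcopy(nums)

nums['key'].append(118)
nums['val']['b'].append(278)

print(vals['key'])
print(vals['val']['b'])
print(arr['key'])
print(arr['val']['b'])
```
[6, 4, 2, 1, 118]
[7, 9, 278]
[6, 4, 2, 1]
[7, 9]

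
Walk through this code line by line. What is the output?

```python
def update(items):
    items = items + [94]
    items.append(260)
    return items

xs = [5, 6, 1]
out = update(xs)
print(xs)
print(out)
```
[5, 6, 1]
[5, 6, 1, 94, 260]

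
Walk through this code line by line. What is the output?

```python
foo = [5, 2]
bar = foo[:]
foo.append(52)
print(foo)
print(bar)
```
[5, 2, 52]
[5, 2]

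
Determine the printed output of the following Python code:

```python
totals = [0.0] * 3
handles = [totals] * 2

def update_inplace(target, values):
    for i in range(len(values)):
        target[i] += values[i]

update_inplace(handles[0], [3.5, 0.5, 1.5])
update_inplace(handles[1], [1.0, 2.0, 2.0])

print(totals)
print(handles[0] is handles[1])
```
[4.5, 2.5, 3.5]
True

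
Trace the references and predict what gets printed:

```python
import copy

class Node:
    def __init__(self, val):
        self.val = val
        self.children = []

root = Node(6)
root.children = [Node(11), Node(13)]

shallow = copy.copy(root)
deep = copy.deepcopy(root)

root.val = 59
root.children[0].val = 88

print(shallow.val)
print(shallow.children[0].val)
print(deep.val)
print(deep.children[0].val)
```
6
88
6
11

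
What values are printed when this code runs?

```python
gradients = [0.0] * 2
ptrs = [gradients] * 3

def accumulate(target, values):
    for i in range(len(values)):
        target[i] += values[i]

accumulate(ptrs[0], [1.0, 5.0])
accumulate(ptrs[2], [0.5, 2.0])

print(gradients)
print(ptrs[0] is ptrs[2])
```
[1.5, 7.0]
True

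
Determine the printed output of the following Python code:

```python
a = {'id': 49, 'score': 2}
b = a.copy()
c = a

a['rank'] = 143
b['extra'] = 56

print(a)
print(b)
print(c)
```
{'id': 49, 'score': 2, 'rank': 143}
{'id': 49, 'score': 2, 'extra': 56}
{'id': 49, 'score': 2, 'rank': 143}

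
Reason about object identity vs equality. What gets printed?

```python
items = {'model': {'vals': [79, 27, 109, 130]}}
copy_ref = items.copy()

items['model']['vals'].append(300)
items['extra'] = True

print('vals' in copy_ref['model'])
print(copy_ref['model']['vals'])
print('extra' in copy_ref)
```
True
[79, 27, 109, 130, 300]
False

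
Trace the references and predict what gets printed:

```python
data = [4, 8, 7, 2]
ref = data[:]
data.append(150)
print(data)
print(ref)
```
[4, 8, 7, 2, 150]
[4, 8, 7, 2]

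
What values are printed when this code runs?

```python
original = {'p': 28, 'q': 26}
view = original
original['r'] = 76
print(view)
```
{'p': 28, 'q': 26, 'r': 76}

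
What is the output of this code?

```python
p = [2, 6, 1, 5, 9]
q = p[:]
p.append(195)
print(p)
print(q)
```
[2, 6, 1, 5, 9, 195]
[2, 6, 1, 5, 9]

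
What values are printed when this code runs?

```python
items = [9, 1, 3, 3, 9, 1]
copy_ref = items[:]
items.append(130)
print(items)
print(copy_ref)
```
[9, 1, 3, 3, 9, 1, 130]
[9, 1, 3, 3, 9, 1]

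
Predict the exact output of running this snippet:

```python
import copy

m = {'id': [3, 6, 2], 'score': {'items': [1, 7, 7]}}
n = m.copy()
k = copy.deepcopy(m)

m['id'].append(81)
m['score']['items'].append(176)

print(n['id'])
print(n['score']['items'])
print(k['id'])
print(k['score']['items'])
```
[3, 6, 2, 81]
[1, 7, 7, 176]
[3, 6, 2]
[1, 7, 7]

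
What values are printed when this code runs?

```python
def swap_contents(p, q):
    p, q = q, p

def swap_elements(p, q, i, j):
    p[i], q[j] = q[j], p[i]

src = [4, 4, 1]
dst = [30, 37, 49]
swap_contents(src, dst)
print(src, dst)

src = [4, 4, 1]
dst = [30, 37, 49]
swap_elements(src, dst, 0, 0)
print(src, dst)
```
[4, 4, 1] [30, 37, 49]
[30, 4, 1] [4, 37, 49]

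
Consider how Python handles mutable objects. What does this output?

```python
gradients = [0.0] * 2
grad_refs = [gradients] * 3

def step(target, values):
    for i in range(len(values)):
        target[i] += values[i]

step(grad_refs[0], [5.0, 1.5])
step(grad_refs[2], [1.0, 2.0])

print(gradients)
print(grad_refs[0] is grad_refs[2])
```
[6.0, 3.5]
True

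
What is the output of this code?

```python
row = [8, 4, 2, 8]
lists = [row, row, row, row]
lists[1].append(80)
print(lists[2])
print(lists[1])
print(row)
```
[8, 4, 2, 8, 80]
[8, 4, 2, 8, 80]
[8, 4, 2, 8, 80]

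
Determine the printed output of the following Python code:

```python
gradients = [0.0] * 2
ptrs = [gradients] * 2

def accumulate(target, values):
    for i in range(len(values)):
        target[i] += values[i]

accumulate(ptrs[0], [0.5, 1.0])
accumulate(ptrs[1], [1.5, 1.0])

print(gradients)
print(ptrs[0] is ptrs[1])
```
[2.0, 2.0]
True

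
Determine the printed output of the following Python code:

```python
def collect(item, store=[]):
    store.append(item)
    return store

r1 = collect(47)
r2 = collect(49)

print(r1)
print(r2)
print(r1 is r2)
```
[47, 49]
[47, 49]
True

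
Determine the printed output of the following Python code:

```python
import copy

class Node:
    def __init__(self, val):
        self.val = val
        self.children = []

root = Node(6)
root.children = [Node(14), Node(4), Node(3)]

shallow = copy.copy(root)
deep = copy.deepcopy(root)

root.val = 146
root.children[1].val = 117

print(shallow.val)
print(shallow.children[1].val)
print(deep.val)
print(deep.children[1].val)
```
6
117
6
4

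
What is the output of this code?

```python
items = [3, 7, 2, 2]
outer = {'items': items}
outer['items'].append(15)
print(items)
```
[3, 7, 2, 2, 15]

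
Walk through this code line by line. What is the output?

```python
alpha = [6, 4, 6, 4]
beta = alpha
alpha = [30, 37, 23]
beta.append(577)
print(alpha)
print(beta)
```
[30, 37, 23]
[6, 4, 6, 4, 577]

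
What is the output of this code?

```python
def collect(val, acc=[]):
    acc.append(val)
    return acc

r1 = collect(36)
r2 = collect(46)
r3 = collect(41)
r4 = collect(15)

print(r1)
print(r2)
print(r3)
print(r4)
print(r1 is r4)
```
[36, 46, 41, 15]
[36, 46, 41, 15]
[36, 46, 41, 15]
[36, 46, 41, 15]
True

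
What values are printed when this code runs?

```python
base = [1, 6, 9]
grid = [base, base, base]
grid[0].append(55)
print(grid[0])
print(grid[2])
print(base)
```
[1, 6, 9, 55]
[1, 6, 9, 55]
[1, 6, 9, 55]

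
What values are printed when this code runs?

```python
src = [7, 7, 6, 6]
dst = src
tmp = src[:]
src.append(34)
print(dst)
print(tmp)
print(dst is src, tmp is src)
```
[7, 7, 6, 6, 34]
[7, 7, 6, 6]
True False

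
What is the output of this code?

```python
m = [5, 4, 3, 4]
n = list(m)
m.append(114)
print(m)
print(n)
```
[5, 4, 3, 4, 114]
[5, 4, 3, 4]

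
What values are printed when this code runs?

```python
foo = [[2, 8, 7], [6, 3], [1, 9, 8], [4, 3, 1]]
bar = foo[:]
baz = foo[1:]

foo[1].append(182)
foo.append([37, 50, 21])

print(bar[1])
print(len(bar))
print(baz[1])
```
[6, 3, 182]
4
[1, 9, 8]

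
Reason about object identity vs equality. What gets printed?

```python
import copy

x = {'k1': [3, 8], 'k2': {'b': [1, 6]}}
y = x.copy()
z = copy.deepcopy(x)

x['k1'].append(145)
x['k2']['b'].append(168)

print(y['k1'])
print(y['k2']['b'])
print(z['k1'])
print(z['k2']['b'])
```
[3, 8, 145]
[1, 6, 168]
[3, 8]
[1, 6]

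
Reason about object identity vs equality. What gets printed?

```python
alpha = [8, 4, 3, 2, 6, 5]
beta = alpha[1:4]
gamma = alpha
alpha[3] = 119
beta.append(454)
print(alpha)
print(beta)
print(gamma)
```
[8, 4, 3, 119, 6, 5]
[4, 3, 2, 454]
[8, 4, 3, 119, 6, 5]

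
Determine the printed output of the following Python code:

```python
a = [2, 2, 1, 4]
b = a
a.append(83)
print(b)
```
[2, 2, 1, 4, 83]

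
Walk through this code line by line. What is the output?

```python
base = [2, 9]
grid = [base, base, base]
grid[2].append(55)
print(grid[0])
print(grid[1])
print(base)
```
[2, 9, 55]
[2, 9, 55]
[2, 9, 55]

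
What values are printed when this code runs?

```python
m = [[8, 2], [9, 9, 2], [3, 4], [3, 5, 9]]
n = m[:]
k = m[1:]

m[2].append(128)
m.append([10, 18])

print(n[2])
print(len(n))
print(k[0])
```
[3, 4, 128]
4
[9, 9, 2]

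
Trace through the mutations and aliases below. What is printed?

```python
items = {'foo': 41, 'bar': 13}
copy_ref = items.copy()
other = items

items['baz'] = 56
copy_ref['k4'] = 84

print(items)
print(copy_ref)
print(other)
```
{'foo': 41, 'bar': 13, 'baz': 56}
{'foo': 41, 'bar': 13, 'k4': 84}
{'foo': 41, 'bar': 13, 'baz': 56}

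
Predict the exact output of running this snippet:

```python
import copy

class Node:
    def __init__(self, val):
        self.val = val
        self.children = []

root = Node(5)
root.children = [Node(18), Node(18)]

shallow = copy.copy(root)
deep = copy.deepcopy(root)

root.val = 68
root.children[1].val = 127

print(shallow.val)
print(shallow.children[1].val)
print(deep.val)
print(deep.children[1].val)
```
5
127
5
18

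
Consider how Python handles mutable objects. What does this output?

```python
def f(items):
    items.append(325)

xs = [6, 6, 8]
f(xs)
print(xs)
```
[6, 6, 8, 325]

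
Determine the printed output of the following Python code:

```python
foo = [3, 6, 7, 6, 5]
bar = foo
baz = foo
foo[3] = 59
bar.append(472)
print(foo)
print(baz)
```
[3, 6, 7, 59, 5, 472]
[3, 6, 7, 59, 5, 472]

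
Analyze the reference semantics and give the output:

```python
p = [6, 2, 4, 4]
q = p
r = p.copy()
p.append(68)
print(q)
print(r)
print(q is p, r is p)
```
[6, 2, 4, 4, 68]
[6, 2, 4, 4]
True False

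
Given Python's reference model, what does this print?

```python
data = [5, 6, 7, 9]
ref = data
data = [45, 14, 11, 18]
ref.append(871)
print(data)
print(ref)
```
[45, 14, 11, 18]
[5, 6, 7, 9, 871]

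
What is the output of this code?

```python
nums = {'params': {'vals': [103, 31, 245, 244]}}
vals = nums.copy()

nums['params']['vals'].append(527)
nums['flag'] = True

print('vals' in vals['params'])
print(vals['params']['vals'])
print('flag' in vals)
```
True
[103, 31, 245, 244, 527]
False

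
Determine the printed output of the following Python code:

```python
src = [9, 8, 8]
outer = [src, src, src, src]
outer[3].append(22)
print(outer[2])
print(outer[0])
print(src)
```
[9, 8, 8, 22]
[9, 8, 8, 22]
[9, 8, 8, 22]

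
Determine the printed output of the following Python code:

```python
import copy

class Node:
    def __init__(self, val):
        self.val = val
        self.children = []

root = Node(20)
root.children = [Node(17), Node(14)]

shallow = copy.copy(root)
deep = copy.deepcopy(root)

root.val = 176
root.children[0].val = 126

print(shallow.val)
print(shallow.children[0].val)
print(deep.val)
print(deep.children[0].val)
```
20
126
20
17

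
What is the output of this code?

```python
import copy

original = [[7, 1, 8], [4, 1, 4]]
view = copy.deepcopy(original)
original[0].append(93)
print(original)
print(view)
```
[[7, 1, 8, 93], [4, 1, 4]]
[[7, 1, 8], [4, 1, 4]]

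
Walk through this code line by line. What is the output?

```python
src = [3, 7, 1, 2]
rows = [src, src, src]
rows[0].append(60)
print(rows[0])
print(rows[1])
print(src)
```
[3, 7, 1, 2, 60]
[3, 7, 1, 2, 60]
[3, 7, 1, 2, 60]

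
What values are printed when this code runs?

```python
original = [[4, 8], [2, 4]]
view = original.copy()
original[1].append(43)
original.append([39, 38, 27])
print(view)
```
[[4, 8], [2, 4, 43]]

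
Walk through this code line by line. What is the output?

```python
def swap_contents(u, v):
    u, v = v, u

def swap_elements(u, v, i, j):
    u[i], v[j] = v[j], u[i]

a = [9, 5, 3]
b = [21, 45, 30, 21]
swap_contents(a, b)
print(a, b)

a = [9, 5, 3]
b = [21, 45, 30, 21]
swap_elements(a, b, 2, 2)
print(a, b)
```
[9, 5, 3] [21, 45, 30, 21]
[9, 5, 30] [21, 45, 3, 21]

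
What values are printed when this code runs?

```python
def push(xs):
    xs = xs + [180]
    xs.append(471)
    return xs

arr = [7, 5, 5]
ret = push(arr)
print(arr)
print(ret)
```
[7, 5, 5]
[7, 5, 5, 180, 471]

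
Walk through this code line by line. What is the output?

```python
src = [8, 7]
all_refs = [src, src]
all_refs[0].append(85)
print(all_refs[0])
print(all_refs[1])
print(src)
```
[8, 7, 85]
[8, 7, 85]
[8, 7, 85]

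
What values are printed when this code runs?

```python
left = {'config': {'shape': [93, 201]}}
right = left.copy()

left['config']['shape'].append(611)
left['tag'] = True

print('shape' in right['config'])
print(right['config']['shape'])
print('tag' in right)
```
True
[93, 201, 611]
False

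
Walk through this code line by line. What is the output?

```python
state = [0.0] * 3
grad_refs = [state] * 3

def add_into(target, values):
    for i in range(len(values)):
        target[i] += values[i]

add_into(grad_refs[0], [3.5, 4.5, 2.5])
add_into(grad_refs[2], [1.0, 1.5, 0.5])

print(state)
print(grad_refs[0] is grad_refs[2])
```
[4.5, 6.0, 3.0]
True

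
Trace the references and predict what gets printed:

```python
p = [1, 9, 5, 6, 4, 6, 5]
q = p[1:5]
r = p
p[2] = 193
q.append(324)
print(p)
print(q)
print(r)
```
[1, 9, 193, 6, 4, 6, 5]
[9, 5, 6, 4, 324]
[1, 9, 193, 6, 4, 6, 5]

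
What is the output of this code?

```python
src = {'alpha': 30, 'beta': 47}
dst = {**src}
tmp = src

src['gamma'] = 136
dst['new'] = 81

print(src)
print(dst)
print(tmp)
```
{'alpha': 30, 'beta': 47, 'gamma': 136}
{'alpha': 30, 'beta': 47, 'new': 81}
{'alpha': 30, 'beta': 47, 'gamma': 136}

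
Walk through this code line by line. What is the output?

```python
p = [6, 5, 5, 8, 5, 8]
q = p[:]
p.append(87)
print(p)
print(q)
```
[6, 5, 5, 8, 5, 8, 87]
[6, 5, 5, 8, 5, 8]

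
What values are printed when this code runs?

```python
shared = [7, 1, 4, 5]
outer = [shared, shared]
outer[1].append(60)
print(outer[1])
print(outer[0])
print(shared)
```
[7, 1, 4, 5, 60]
[7, 1, 4, 5, 60]
[7, 1, 4, 5, 60]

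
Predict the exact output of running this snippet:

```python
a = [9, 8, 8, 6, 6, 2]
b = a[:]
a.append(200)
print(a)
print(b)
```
[9, 8, 8, 6, 6, 2, 200]
[9, 8, 8, 6, 6, 2]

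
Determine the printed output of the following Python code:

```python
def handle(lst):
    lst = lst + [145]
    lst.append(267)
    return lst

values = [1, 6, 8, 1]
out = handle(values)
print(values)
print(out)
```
[1, 6, 8, 1]
[1, 6, 8, 1, 145, 267]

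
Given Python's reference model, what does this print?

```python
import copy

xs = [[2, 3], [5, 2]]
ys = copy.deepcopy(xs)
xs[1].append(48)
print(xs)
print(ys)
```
[[2, 3], [5, 2, 48]]
[[2, 3], [5, 2]]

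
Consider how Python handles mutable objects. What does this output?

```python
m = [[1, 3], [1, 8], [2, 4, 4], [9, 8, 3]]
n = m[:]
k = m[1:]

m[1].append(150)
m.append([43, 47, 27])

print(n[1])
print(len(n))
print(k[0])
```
[1, 8, 150]
4
[1, 8, 150]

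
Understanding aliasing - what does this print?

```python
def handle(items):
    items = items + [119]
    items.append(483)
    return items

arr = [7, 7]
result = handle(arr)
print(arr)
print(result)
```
[7, 7]
[7, 7, 119, 483]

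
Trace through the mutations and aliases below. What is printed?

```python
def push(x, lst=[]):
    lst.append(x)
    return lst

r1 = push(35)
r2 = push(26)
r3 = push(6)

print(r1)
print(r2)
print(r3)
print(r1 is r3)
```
[35, 26, 6]
[35, 26, 6]
[35, 26, 6]
True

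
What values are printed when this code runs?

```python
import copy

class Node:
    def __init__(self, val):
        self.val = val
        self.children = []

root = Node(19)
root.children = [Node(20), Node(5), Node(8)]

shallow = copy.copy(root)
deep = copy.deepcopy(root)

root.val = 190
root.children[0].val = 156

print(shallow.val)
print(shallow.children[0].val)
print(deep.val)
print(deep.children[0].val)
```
19
156
19
20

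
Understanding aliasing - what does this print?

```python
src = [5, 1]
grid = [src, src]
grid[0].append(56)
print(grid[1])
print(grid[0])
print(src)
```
[5, 1, 56]
[5, 1, 56]
[5, 1, 56]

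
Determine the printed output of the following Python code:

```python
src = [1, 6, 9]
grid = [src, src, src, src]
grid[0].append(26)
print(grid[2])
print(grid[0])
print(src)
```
[1, 6, 9, 26]
[1, 6, 9, 26]
[1, 6, 9, 26]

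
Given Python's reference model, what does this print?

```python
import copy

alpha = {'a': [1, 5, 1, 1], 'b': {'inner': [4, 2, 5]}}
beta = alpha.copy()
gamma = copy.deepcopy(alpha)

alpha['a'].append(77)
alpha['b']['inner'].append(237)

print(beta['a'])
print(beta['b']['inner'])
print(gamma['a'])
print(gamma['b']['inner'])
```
[1, 5, 1, 1, 77]
[4, 2, 5, 237]
[1, 5, 1, 1]
[4, 2, 5]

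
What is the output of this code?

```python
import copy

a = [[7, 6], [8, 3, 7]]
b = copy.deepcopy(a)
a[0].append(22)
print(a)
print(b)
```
[[7, 6, 22], [8, 3, 7]]
[[7, 6], [8, 3, 7]]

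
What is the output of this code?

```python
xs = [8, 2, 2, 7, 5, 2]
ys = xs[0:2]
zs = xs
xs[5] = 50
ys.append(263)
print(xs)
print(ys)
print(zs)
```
[8, 2, 2, 7, 5, 50]
[8, 2, 263]
[8, 2, 2, 7, 5, 50]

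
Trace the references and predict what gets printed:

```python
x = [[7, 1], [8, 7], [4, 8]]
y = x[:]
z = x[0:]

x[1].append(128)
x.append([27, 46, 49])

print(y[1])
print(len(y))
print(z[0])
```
[8, 7, 128]
3
[7, 1]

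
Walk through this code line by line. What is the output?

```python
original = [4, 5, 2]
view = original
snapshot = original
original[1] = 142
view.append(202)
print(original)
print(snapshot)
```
[4, 142, 2, 202]
[4, 142, 2, 202]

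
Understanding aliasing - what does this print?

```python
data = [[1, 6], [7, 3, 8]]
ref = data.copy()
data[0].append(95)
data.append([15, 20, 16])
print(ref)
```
[[1, 6, 95], [7, 3, 8]]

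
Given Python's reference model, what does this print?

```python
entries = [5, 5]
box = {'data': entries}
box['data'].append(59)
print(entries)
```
[5, 5, 59]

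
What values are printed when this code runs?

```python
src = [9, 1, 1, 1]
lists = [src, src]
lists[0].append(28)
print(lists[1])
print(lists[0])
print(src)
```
[9, 1, 1, 1, 28]
[9, 1, 1, 1, 28]
[9, 1, 1, 1, 28]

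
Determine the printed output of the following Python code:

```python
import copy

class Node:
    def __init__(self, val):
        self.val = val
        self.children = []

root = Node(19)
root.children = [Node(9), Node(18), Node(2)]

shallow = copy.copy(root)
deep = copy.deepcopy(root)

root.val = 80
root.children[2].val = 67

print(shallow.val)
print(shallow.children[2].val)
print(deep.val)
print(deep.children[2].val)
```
19
67
19
2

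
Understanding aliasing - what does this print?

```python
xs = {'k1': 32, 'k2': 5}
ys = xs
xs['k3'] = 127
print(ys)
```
{'k1': 32, 'k2': 5, 'k3': 127}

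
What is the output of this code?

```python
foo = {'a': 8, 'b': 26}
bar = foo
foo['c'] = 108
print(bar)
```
{'a': 8, 'b': 26, 'c': 108}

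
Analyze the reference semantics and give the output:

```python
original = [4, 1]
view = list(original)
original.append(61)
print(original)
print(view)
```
[4, 1, 61]
[4, 1]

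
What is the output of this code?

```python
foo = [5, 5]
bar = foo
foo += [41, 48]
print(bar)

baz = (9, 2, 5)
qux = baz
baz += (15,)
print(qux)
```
[5, 5, 41, 48]
(9, 2, 5)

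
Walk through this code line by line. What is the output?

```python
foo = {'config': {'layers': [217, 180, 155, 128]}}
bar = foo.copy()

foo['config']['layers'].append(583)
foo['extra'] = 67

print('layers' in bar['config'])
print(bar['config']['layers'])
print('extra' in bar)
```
True
[217, 180, 155, 128, 583]
False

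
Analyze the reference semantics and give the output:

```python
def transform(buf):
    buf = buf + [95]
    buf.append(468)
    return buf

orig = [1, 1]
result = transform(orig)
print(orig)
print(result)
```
[1, 1]
[1, 1, 95, 468]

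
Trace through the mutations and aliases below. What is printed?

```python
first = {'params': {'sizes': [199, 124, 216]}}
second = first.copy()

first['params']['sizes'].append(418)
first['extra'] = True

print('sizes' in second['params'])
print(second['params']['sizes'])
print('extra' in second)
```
True
[199, 124, 216, 418]
False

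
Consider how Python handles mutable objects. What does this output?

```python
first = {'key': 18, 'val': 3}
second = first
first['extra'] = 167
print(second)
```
{'key': 18, 'val': 3, 'extra': 167}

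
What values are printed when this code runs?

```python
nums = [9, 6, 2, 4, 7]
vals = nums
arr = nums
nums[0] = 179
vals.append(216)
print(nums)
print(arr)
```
[179, 6, 2, 4, 7, 216]
[179, 6, 2, 4, 7, 216]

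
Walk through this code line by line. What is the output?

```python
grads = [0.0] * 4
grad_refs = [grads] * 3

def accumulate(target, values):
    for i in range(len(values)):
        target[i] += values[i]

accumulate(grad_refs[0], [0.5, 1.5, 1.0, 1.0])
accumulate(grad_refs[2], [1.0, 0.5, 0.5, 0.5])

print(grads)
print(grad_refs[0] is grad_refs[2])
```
[1.5, 2.0, 1.5, 1.5]
True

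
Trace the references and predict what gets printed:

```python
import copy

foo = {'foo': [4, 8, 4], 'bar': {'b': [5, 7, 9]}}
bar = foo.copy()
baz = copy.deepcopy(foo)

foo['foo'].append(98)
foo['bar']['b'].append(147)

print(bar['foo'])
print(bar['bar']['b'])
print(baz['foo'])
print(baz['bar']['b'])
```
[4, 8, 4, 98]
[5, 7, 9, 147]
[4, 8, 4]
[5, 7, 9]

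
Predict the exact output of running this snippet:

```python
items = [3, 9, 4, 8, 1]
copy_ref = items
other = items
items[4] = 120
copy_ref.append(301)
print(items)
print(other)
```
[3, 9, 4, 8, 120, 301]
[3, 9, 4, 8, 120, 301]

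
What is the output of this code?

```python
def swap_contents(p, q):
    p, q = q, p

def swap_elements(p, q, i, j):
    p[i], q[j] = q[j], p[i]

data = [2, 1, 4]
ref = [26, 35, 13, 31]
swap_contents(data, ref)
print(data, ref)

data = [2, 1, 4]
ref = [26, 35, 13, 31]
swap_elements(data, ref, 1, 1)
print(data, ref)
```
[2, 1, 4] [26, 35, 13, 31]
[2, 35, 4] [26, 1, 13, 31]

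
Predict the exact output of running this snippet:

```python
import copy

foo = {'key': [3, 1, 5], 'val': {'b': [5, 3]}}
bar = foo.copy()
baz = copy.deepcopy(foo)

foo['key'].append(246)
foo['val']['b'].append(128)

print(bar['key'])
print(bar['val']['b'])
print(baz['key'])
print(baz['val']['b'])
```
[3, 1, 5, 246]
[5, 3, 128]
[3, 1, 5]
[5, 3]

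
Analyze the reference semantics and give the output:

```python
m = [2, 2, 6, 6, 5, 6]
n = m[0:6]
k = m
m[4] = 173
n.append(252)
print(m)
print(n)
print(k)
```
[2, 2, 6, 6, 173, 6]
[2, 2, 6, 6, 5, 6, 252]
[2, 2, 6, 6, 173, 6]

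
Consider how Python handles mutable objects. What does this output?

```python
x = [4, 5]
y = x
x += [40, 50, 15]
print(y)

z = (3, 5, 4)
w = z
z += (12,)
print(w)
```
[4, 5, 40, 50, 15]
(3, 5, 4)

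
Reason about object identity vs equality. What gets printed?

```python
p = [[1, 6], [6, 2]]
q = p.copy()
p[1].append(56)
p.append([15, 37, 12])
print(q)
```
[[1, 6], [6, 2, 56]]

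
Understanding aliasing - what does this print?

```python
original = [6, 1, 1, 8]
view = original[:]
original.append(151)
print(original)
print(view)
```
[6, 1, 1, 8, 151]
[6, 1, 1, 8]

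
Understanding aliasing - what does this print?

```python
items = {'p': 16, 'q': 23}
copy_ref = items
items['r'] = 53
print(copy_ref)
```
{'p': 16, 'q': 23, 'r': 53}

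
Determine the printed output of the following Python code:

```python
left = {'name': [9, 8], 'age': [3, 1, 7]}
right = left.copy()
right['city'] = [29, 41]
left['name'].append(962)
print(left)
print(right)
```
{'name': [9, 8, 962], 'age': [3, 1, 7]}
{'name': [9, 8, 962], 'age': [3, 1, 7], 'city': [29, 41]}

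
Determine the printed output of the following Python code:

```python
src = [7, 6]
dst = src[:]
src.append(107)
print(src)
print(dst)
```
[7, 6, 107]
[7, 6]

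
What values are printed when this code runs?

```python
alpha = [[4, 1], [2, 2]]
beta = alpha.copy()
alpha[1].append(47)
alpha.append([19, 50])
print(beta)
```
[[4, 1], [2, 2, 47]]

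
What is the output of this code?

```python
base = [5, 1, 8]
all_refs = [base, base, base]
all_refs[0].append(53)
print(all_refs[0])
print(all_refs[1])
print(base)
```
[5, 1, 8, 53]
[5, 1, 8, 53]
[5, 1, 8, 53]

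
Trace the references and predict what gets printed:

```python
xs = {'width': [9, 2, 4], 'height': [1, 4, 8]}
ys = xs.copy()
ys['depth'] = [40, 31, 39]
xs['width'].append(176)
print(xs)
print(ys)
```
{'width': [9, 2, 4, 176], 'height': [1, 4, 8]}
{'width': [9, 2, 4, 176], 'height': [1, 4, 8], 'depth': [40, 31, 39]}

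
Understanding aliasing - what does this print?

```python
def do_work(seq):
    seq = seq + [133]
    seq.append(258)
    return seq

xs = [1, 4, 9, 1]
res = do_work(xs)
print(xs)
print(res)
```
[1, 4, 9, 1]
[1, 4, 9, 1, 133, 258]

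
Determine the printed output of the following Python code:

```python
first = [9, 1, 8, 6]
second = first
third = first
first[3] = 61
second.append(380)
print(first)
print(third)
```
[9, 1, 8, 61, 380]
[9, 1, 8, 61, 380]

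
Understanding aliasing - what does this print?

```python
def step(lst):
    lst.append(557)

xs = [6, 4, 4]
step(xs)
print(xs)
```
[6, 4, 4, 557]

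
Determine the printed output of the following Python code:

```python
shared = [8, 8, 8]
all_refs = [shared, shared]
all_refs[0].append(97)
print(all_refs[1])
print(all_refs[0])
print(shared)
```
[8, 8, 8, 97]
[8, 8, 8, 97]
[8, 8, 8, 97]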